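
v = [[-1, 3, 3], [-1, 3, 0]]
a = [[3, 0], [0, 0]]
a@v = [[-3, 9, 9], [0, 0, 0]]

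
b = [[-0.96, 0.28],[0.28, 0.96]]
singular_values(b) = [1.0, 1.0]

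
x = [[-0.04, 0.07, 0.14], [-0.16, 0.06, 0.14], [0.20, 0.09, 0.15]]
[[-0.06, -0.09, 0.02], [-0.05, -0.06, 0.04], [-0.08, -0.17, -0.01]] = x@ [[-0.01, -0.29, -0.17], [-0.66, -0.01, 0.40], [-0.12, -0.73, -0.08]]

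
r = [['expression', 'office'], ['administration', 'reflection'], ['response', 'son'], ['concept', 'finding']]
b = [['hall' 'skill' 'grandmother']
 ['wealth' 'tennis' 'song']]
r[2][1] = 'son'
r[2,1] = 'son'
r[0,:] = ['expression', 'office']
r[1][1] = 'reflection'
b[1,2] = 'song'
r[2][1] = 'son'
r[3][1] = 'finding'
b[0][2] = 'grandmother'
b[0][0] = 'hall'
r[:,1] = ['office', 'reflection', 'son', 'finding']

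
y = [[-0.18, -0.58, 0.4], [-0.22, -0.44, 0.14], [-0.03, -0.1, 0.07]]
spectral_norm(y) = 0.89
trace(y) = -0.55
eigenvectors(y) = [[0.73, 0.93, -0.76],  [0.68, -0.33, 0.51],  [0.12, 0.17, 0.4]]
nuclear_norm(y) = 1.03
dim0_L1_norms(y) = [0.43, 1.12, 0.61]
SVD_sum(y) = [[-0.22,-0.6,0.34], [-0.15,-0.41,0.23], [-0.04,-0.10,0.06]] + [[0.04, 0.02, 0.06], [-0.07, -0.03, -0.09], [0.01, 0.00, 0.01]] + [[-0.00, 0.0, 0.0],  [0.00, -0.00, -0.0],  [0.0, -0.0, -0.0]]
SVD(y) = [[-0.82, 0.55, -0.18], [-0.56, -0.83, 0.01], [-0.14, 0.11, 0.98]] @ diag([0.8866529680382699, 0.14158519721920299, 0.00038235758956681984]) @ [[0.31,0.83,-0.47], [0.56,0.24,0.79], [0.77,-0.51,-0.39]]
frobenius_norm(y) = 0.90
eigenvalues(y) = [-0.65, 0.1, -0.0]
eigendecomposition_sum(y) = [[-0.22, -0.5, 0.22], [-0.21, -0.47, 0.2], [-0.04, -0.09, 0.04]] + [[0.04, -0.08, 0.18], [-0.01, 0.03, -0.06], [0.01, -0.01, 0.03]] + [[-0.00, 0.00, 0.0], [0.0, -0.0, -0.0], [0.0, -0.00, -0.0]]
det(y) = 0.00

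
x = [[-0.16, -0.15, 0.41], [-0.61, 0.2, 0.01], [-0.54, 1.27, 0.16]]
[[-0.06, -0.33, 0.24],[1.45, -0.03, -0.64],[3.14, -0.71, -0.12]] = x @ [[-1.81, -0.12, 1.16], [1.73, -0.48, 0.26], [-0.21, -1.03, 1.13]]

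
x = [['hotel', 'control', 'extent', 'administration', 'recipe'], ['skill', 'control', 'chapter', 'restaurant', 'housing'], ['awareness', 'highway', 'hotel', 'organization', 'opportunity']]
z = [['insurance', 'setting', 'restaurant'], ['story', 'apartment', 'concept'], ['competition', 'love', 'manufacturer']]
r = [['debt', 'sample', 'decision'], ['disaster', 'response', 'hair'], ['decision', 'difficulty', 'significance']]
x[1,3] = 'restaurant'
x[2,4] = 'opportunity'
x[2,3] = 'organization'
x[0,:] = ['hotel', 'control', 'extent', 'administration', 'recipe']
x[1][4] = 'housing'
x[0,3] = 'administration'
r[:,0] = ['debt', 'disaster', 'decision']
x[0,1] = 'control'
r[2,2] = 'significance'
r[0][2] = 'decision'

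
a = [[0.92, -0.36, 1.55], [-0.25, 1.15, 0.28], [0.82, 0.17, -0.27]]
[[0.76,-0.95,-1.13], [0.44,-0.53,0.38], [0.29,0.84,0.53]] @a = [[0.01, -1.56, 1.22],[0.85, -0.7, 0.43],[0.49, 0.95, 0.54]]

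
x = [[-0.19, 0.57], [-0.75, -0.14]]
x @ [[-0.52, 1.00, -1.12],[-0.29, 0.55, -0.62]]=[[-0.07, 0.12, -0.14], [0.43, -0.83, 0.93]]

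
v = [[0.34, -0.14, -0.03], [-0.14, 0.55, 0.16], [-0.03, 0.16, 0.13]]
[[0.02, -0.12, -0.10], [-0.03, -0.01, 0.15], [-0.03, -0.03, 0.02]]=v@[[0.06, -0.39, -0.2], [0.01, -0.04, 0.31], [-0.2, -0.27, -0.28]]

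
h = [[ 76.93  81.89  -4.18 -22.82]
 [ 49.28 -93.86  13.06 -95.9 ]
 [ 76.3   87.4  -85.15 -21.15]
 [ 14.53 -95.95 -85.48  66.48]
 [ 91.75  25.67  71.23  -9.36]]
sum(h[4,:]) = 179.29000000000002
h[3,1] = -95.95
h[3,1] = -95.95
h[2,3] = -21.15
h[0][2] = -4.18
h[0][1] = 81.89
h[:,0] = [76.93, 49.28, 76.3, 14.53, 91.75]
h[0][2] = -4.18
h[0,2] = -4.18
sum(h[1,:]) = -127.42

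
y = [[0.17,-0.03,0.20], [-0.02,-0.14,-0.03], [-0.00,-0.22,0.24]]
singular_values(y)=[0.38, 0.21, 0.08]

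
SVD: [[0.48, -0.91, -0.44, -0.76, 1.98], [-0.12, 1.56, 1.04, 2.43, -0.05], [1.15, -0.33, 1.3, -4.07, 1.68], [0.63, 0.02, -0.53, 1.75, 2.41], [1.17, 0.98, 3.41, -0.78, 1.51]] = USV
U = [[-0.24, 0.04, -0.57, -0.33, -0.71],[0.28, -0.59, 0.16, 0.53, -0.51],[-0.80, 0.14, -0.0, 0.59, 0.00],[0.08, -0.39, -0.76, 0.19, 0.47],[-0.47, -0.69, 0.27, -0.47, 0.13]]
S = [5.89, 4.21, 3.37, 0.56, 0.18]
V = [[-0.27, 0.08, -0.39, 0.78, -0.4],  [-0.19, -0.4, -0.61, -0.52, -0.39],  [-0.14, 0.3, 0.51, -0.21, -0.76],  [0.04, 0.86, -0.44, -0.24, 0.1],  [0.93, -0.05, -0.14, 0.10, -0.31]]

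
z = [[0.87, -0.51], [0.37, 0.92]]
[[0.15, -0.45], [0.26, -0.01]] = z @ [[0.27,  -0.42], [0.17,  0.16]]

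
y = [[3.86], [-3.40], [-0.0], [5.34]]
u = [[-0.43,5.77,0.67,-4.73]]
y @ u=[[-1.66,  22.27,  2.59,  -18.26], [1.46,  -19.62,  -2.28,  16.08], [0.0,  0.00,  0.00,  0.00], [-2.3,  30.81,  3.58,  -25.26]]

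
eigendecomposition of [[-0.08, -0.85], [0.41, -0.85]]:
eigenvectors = [[(0.82+0j), (0.82-0j)], [(0.37-0.43j), 0.37+0.43j]]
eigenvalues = [(-0.46+0.45j), (-0.46-0.45j)]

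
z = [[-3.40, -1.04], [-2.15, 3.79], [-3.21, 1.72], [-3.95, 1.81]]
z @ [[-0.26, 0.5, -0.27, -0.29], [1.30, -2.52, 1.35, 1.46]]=[[-0.47, 0.92, -0.49, -0.53],[5.49, -10.63, 5.7, 6.16],[3.07, -5.94, 3.19, 3.44],[3.38, -6.54, 3.51, 3.79]]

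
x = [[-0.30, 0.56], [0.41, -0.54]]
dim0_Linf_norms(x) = [0.41, 0.56]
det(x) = -0.07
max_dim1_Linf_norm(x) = 0.56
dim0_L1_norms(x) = [0.71, 1.1]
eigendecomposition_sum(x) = [[0.05,  0.04], [0.03,  0.03]] + [[-0.35, 0.52], [0.38, -0.57]]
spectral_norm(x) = 0.93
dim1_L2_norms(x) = [0.64, 0.68]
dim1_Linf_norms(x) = [0.56, 0.54]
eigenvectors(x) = [[0.83, -0.67],[0.56, 0.74]]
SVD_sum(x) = [[-0.34, 0.53], [0.37, -0.57]] + [[0.04,0.03],[0.04,0.03]]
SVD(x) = [[-0.68, 0.73], [0.73, 0.68]] @ diag([0.9262687388692691, 0.07298097966959555]) @ [[0.54, -0.84], [0.84, 0.54]]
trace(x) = -0.84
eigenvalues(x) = [0.07, -0.91]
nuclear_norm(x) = 1.00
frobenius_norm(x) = 0.93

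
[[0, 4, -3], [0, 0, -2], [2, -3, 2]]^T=[[0, 0, 2], [4, 0, -3], [-3, -2, 2]]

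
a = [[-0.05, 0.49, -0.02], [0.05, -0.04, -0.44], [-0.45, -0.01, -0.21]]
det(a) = 0.10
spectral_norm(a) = 0.55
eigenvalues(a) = [(0.4+0j), (-0.35+0.37j), (-0.35-0.37j)]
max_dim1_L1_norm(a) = 0.67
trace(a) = -0.30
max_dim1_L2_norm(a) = 0.5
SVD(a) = [[-0.19, -0.95, 0.23],[-0.54, 0.30, 0.78],[-0.82, 0.03, -0.58]] @ diag([0.5464414550371433, 0.49653916311790947, 0.37716123303841276]) @ [[0.64, -0.12, 0.76], [0.10, -0.97, -0.23], [0.76, 0.23, -0.61]]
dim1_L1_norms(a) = [0.56, 0.53, 0.67]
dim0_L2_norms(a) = [0.46, 0.49, 0.49]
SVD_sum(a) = [[-0.07, 0.01, -0.08],[-0.19, 0.03, -0.23],[-0.29, 0.05, -0.34]] + [[-0.05, 0.46, 0.11], [0.02, -0.14, -0.03], [0.0, -0.01, -0.00]] + [[0.07, 0.02, -0.05], [0.23, 0.07, -0.18], [-0.17, -0.05, 0.13]]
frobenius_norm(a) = 0.83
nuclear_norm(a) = 1.42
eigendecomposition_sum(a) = [[0.15+0.00j, 0.17-0.00j, (-0.13+0j)], [(0.13+0j), (0.15-0j), (-0.11+0j)], [-0.11+0.00j, (-0.13+0j), 0.10+0.00j]] + [[-0.10+0.12j, (0.16+0j), 0.05+0.16j], [-0.04-0.15j, (-0.09+0.13j), -0.16-0.05j], [(-0.17-0.06j), 0.06+0.17j, (-0.15+0.12j)]] + [[(-0.1-0.12j), 0.16-0.00j, (0.05-0.16j)], [(-0.04+0.15j), (-0.09-0.13j), -0.16+0.05j], [(-0.17+0.06j), (0.06-0.17j), (-0.15-0.12j)]]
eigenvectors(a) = [[-0.65+0.00j,0.18-0.52j,(0.18+0.52j)], [-0.57+0.00j,0.31+0.46j,0.31-0.46j], [0.49+0.00j,0.62+0.00j,0.62-0.00j]]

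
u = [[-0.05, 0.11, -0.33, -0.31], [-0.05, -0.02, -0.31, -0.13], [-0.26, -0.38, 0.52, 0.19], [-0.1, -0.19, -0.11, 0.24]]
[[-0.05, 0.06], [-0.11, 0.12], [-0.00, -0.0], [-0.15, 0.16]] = u @ [[0.23, -0.24], [0.27, -0.28], [0.36, -0.38], [-0.15, 0.15]]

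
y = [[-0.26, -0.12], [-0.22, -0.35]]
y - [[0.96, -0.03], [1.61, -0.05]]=[[-1.22,-0.09], [-1.83,-0.3]]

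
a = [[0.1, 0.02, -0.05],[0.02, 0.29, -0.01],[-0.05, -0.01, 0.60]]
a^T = [[0.10, 0.02, -0.05], [0.02, 0.29, -0.01], [-0.05, -0.01, 0.60]]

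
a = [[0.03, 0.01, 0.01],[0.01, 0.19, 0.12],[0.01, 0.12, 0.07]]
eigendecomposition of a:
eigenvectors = [[0.06,0.99,-0.10], [0.85,-0.10,-0.52], [0.53,0.05,0.85]]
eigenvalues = [0.26, 0.03, -0.0]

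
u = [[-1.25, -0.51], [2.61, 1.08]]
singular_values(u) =[3.13, 0.01]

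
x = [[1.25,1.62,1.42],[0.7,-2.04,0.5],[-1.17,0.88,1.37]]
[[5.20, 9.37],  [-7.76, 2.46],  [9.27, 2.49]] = x @ [[-2.77, 2.59], [3.40, 0.58], [2.22, 3.66]]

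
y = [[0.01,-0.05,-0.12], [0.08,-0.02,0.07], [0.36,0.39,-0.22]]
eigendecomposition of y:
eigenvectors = [[(-0.07-0.59j), (-0.07+0.59j), 0.33+0.00j],[(-0.34+0.26j), -0.34-0.26j, (-0.37+0j)],[(-0.68+0j), (-0.68-0j), 0.87+0.00j]]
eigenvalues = [(0.01+0.17j), (0.01-0.17j), (-0.25+0j)]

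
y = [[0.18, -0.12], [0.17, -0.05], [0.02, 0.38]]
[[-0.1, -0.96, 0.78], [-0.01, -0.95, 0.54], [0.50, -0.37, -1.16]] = y@[[0.34, -5.77, 2.22], [1.31, -0.66, -3.16]]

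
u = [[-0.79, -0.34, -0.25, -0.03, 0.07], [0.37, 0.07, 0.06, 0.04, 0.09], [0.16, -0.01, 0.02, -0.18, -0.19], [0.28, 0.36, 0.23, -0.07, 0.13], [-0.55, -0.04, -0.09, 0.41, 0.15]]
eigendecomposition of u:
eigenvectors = [[-0.08+0.00j,(-0.05+0j),(0.43-0.08j),(0.43+0.08j),(-0.52+0j)], [-0.31+0.00j,-0.51+0.00j,(-0.53-0.16j),-0.53+0.16j,0.63+0.00j], [0.61+0.00j,0.86+0.00j,0.01+0.12j,(0.01-0.12j),(-0.05+0j)], [-0.23+0.00j,(0.06+0j),-0.17+0.13j,-0.17-0.13j,(0.02+0j)], [(-0.69+0j),(0.03+0j),0.66+0.00j,(0.66-0j),-0.58+0.00j]]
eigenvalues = [(0.28+0j), (-0+0j), (-0.29+0.14j), (-0.29-0.14j), (-0.32+0j)]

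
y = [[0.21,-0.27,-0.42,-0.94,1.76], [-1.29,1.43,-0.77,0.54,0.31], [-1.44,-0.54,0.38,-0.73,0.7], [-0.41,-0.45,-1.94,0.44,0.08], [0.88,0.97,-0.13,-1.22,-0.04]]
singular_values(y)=[2.57, 2.35, 1.97, 1.82, 0.85]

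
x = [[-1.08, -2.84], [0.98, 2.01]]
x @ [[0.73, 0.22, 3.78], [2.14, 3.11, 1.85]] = [[-6.87, -9.07, -9.34], [5.02, 6.47, 7.42]]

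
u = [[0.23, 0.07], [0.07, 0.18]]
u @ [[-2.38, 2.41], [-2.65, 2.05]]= [[-0.73, 0.70],[-0.64, 0.54]]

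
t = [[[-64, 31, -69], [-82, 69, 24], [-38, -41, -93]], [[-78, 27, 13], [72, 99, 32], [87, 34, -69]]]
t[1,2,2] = -69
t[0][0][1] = 31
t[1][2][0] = 87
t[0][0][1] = 31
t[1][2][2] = -69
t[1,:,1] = [27, 99, 34]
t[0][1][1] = 69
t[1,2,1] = 34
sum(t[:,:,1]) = 219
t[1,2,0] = 87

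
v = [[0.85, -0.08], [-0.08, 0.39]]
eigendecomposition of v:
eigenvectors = [[0.99,  0.17], [-0.17,  0.99]]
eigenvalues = [0.86, 0.38]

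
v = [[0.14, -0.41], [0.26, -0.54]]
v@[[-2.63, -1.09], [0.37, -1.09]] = [[-0.52, 0.29], [-0.88, 0.31]]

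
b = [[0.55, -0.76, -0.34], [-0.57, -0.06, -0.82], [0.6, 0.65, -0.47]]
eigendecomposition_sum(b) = [[0.70+0.00j, -0.45+0.00j, 0.09-0.00j],[(-0.44-0j), (0.29-0j), (-0.06+0j)],[0.09+0.00j, (-0.06+0j), 0.01-0.00j]] + [[-0.07+0.13j, -0.16+0.17j, (-0.21-0.17j)], [-0.06+0.22j, (-0.17+0.31j), -0.38-0.18j], [(0.26+0.09j), (0.35+0.23j), (-0.24+0.43j)]] + [[(-0.07-0.13j), (-0.16-0.17j), -0.21+0.17j], [(-0.06-0.22j), -0.17-0.31j, (-0.38+0.18j)], [0.26-0.09j, (0.35-0.23j), -0.24-0.43j]]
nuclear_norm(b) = 3.00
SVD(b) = [[0.57, 0.36, -0.74], [0.8, -0.05, 0.6], [0.18, -0.93, -0.31]] @ diag([1.0048190582690621, 1.002612006276406, 0.9925259820325482]) @ [[-0.03, -0.36, -0.93], [-0.34, -0.87, 0.35], [-0.94, 0.32, -0.09]]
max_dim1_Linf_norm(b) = 0.82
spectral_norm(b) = 1.00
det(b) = 1.00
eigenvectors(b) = [[(0.84+0j), 0.06-0.38j, 0.06+0.38j],  [-0.54+0.00j, -0.04-0.60j, (-0.04+0.6j)],  [0.11+0.00j, (-0.7+0j), -0.70-0.00j]]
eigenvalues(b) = [(0.99+0j), (-0.49+0.88j), (-0.49-0.88j)]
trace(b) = 0.02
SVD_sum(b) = [[-0.02, -0.21, -0.53], [-0.03, -0.29, -0.75], [-0.01, -0.07, -0.17]] + [[-0.12, -0.31, 0.13], [0.02, 0.04, -0.02], [0.31, 0.82, -0.33]] + [[0.69, -0.24, 0.07], [-0.56, 0.19, -0.05], [0.29, -0.10, 0.03]]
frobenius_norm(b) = 1.73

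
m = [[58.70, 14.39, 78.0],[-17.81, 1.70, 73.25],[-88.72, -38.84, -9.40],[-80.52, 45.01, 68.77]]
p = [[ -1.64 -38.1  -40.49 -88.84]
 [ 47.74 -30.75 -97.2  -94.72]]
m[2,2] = -9.4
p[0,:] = [-1.64, -38.1, -40.49, -88.84]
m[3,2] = 68.77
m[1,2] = 73.25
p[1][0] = 47.74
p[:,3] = [-88.84, -94.72]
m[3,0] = -80.52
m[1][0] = -17.81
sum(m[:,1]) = 22.259999999999994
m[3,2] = 68.77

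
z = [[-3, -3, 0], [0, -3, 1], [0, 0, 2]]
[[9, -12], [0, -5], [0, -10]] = z@[[-3, 4], [0, 0], [0, -5]]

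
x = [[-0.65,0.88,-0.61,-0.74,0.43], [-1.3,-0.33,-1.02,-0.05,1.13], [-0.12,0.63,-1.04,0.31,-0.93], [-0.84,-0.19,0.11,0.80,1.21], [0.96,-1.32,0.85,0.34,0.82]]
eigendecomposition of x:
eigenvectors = [[0.26-0.26j, 0.26+0.26j, -0.33+0.00j, (0.6+0j), (0.48+0j)],[0.68+0.00j, (0.68-0j), (0.39+0j), 0.09+0.00j, (-0.06+0j)],[-0.13-0.33j, (-0.13+0.33j), (0.81+0j), -0.33+0.00j, -0.26+0.00j],[(0.33-0.07j), (0.33+0.07j), -0.26+0.00j, -0.55+0.00j, -0.81+0.00j],[(0.01+0.39j), (0.01-0.39j), (0.13+0j), 0.46+0.00j, (0.21+0j)]]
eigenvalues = [(-0.64+1.65j), (-0.64-1.65j), (-0.94+0j), (0.81+0j), (1.01+0j)]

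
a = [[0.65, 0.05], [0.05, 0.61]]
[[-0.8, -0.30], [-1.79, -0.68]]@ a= [[-0.54, -0.22], [-1.2, -0.5]]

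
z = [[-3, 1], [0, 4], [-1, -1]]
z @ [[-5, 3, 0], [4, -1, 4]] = [[19, -10, 4], [16, -4, 16], [1, -2, -4]]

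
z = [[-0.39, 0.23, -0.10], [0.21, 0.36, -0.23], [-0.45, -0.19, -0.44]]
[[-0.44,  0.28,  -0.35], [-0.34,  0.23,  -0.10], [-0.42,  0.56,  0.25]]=z @ [[0.5, -0.34, 0.48], [-0.74, 0.19, -0.98], [0.77, -1.0, -0.64]]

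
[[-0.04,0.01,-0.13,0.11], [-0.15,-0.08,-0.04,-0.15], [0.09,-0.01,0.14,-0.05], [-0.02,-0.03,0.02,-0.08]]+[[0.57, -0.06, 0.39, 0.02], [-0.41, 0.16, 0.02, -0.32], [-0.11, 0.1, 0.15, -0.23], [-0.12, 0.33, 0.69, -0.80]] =[[0.53, -0.05, 0.26, 0.13], [-0.56, 0.08, -0.02, -0.47], [-0.02, 0.09, 0.29, -0.28], [-0.14, 0.30, 0.71, -0.88]]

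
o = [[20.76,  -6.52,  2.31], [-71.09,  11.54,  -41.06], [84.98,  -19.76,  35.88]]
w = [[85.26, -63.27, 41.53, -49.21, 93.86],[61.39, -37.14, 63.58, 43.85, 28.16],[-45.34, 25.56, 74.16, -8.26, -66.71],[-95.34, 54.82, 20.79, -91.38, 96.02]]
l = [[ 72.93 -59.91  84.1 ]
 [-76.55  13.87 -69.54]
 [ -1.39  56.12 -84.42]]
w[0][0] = 85.26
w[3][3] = -91.38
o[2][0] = 84.98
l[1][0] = -76.55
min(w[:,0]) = -95.34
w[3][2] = 20.79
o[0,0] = 20.76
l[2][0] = -1.39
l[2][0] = -1.39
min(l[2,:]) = -84.42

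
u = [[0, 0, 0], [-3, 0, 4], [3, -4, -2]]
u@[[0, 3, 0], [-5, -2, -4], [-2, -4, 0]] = [[0, 0, 0], [-8, -25, 0], [24, 25, 16]]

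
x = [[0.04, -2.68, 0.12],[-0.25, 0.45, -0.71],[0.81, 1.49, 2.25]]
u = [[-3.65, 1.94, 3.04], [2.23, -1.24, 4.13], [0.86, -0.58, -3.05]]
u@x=[[1.83, 15.18, 5.02],[3.74, -0.38, 10.44],[-2.29, -7.11, -6.35]]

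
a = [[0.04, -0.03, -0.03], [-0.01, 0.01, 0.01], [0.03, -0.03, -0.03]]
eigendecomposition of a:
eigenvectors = [[0.83, 0.37, 0.00], [-0.18, -0.29, 0.71], [0.53, 0.88, -0.71]]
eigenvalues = [0.03, -0.01, -0.0]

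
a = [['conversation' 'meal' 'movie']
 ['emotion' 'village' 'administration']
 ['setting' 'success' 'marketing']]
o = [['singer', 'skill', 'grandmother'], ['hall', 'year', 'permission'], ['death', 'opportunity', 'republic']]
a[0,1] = 'meal'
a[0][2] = 'movie'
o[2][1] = 'opportunity'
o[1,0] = 'hall'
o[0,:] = ['singer', 'skill', 'grandmother']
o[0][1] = 'skill'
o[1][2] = 'permission'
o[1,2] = 'permission'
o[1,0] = 'hall'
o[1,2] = 'permission'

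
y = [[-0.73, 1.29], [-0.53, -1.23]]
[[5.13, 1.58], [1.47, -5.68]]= y@[[-5.19, 3.40], [1.04, 3.15]]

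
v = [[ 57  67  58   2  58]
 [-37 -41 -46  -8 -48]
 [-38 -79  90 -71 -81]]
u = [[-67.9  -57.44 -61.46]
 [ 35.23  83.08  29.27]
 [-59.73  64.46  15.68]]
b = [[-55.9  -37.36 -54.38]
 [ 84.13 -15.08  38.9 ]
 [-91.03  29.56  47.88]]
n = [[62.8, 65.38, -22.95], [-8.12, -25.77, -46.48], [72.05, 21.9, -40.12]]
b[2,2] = 47.88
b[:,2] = [-54.38, 38.9, 47.88]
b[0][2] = -54.38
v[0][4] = 58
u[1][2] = 29.27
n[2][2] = -40.12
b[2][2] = 47.88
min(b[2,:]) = -91.03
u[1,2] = 29.27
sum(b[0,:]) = -147.64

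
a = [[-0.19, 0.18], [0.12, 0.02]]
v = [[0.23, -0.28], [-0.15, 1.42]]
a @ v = [[-0.07, 0.31], [0.02, -0.01]]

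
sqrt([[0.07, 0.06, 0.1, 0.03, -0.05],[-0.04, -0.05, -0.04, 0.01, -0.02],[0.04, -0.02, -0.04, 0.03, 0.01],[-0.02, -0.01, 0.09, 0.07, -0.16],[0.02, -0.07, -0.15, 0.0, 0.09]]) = [[(0.3-0j), (0.07-0.1j), 0.04-0.11j, (0.09+0.02j), (0.02-0.02j)],  [-0.16+0.04j, -0.01+0.18j, (0.1+0.1j), (-0-0.03j), -0.14+0.05j],  [(0.12-0.06j), 0.02+0.11j, 0.00+0.28j, 0.03-0.06j, (0.02-0.1j)],  [-0.10+0.02j, 0.09+0.11j, 0.42+0.08j, 0.15+0.01j, -0.48+0.09j],  [(0.04-0.04j), (-0.04+0.19j), (-0.17+0.32j), -0.06-0.06j, (0.19-0.05j)]]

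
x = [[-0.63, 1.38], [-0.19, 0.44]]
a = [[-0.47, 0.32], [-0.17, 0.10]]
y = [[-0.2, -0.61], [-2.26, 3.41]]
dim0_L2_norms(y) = [2.27, 3.46]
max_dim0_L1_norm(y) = 4.02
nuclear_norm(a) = 0.61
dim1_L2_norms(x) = [1.52, 0.48]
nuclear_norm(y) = 4.61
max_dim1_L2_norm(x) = 1.52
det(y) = -2.06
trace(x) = -0.19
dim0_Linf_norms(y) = [2.26, 3.41]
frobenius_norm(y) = 4.14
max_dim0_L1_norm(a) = 0.64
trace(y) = 3.21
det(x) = -0.02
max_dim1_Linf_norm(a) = 0.47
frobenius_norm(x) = 1.59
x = a @ y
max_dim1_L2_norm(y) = 4.09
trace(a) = -0.37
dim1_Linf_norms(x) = [1.38, 0.44]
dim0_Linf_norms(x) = [0.63, 1.38]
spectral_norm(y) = 4.11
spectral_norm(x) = 1.59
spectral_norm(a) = 0.60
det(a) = 0.01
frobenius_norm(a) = 0.60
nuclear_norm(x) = 1.60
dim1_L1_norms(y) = [0.81, 5.67]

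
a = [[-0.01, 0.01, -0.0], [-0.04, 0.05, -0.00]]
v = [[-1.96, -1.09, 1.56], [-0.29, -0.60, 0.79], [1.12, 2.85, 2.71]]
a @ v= [[0.02, 0.0, -0.01], [0.06, 0.01, -0.02]]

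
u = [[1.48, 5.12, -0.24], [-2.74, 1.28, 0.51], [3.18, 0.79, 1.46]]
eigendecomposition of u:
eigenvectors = [[(0.68+0j),(0.68-0j),0.17+0.00j], [-0.05+0.48j,(-0.05-0.48j),0.06+0.00j], [0.04-0.56j,0.04+0.56j,0.98+0.00j]]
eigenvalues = [(1.09+3.83j), (1.09-3.83j), (2.05+0j)]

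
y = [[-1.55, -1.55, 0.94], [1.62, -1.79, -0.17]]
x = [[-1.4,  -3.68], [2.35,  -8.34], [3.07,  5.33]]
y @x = [[1.41, 23.64],[-7.0, 8.06]]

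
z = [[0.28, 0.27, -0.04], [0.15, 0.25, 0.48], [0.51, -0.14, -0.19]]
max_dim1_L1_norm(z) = 0.88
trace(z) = 0.34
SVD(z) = [[-0.40,-0.40,-0.83], [0.15,-0.92,0.37], [-0.9,0.02,0.43]] @ diag([0.6114073376250816, 0.5963347609400745, 0.2338074429798029]) @ [[-0.9, 0.09, 0.43], [-0.4, -0.57, -0.72], [0.18, -0.82, 0.55]]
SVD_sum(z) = [[0.22, -0.02, -0.10], [-0.08, 0.01, 0.04], [0.5, -0.05, -0.24]] + [[0.10,0.14,0.17],[0.22,0.31,0.39],[-0.0,-0.01,-0.01]] + [[-0.03, 0.16, -0.11], [0.02, -0.07, 0.05], [0.02, -0.08, 0.05]]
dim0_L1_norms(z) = [0.94, 0.66, 0.71]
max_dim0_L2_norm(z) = 0.6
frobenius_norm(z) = 0.89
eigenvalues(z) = [(0.57+0j), (-0.12+0.37j), (-0.12-0.37j)]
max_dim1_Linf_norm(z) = 0.51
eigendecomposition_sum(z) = [[0.29+0.00j, 0.20+0.00j, (0.11-0j)], [(0.34+0j), (0.23+0j), 0.13-0.00j], [(0.13+0j), 0.09+0.00j, (0.05-0j)]] + [[-0.01+0.10j, (0.04-0.06j), -0.07-0.06j],[(-0.09-0.15j), (0.01+0.13j), (0.18+0.01j)],[0.19+0.01j, (-0.12-0.07j), -0.12+0.15j]] + [[-0.01-0.10j, 0.04+0.06j, (-0.07+0.06j)],  [-0.09+0.15j, (0.01-0.13j), 0.18-0.01j],  [0.19-0.01j, (-0.12+0.07j), (-0.12-0.15j)]]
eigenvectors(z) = [[0.63+0.00j, -0.00+0.35j, (-0-0.35j)], [(0.72+0j), (-0.37-0.52j), (-0.37+0.52j)], [(0.29+0j), 0.68+0.00j, (0.68-0j)]]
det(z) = 0.09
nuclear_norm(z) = 1.44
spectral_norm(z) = 0.61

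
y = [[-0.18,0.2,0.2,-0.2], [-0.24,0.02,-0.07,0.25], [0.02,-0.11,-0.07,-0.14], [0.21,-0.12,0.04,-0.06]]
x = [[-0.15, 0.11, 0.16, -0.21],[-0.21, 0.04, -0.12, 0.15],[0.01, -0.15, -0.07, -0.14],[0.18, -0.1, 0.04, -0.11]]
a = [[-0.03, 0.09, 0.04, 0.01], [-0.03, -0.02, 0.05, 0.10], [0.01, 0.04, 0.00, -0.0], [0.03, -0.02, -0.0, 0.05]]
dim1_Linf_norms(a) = [0.09, 0.1, 0.04, 0.05]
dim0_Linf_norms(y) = [0.24, 0.2, 0.2, 0.25]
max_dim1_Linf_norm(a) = 0.1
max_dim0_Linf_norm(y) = 0.25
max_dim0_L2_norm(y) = 0.37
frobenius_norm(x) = 0.54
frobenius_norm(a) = 0.17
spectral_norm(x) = 0.38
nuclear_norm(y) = 1.05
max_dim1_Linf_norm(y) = 0.25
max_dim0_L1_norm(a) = 0.17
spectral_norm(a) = 0.13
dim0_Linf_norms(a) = [0.03, 0.09, 0.05, 0.1]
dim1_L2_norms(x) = [0.32, 0.29, 0.22, 0.24]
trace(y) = -0.29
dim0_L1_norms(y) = [0.65, 0.45, 0.38, 0.65]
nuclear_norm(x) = 0.91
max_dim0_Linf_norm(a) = 0.1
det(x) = 0.00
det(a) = -0.00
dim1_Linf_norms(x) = [0.21, 0.21, 0.15, 0.18]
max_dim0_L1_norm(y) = 0.65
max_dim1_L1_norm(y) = 0.78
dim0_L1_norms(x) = [0.55, 0.4, 0.39, 0.61]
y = a + x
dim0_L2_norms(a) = [0.05, 0.1, 0.06, 0.11]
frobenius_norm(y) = 0.62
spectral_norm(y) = 0.44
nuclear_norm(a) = 0.28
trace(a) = 0.00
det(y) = 0.00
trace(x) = -0.29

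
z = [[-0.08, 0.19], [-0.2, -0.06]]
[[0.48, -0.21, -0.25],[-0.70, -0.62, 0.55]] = z@ [[2.45, 3.06, -2.08], [3.56, 0.18, -2.18]]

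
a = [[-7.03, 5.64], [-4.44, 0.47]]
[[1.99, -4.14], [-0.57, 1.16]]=a @ [[0.19, -0.39], [0.59, -1.22]]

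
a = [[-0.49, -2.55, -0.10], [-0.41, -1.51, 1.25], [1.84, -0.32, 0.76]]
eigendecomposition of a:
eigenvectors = [[0.02+0.54j, (0.02-0.54j), (0.71+0j)], [(0.26-0.26j), (0.26+0.26j), (0.62+0j)], [0.76+0.00j, 0.76-0.00j, (-0.33+0j)]]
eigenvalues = [(0.7+1.41j), (0.7-1.41j), (-2.65+0j)]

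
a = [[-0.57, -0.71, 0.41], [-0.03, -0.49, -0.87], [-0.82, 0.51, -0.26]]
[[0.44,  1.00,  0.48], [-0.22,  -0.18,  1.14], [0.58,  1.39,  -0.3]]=a @ [[-0.72,-1.71,-0.06],[0.09,0.09,-1.05],[0.23,0.22,-0.72]]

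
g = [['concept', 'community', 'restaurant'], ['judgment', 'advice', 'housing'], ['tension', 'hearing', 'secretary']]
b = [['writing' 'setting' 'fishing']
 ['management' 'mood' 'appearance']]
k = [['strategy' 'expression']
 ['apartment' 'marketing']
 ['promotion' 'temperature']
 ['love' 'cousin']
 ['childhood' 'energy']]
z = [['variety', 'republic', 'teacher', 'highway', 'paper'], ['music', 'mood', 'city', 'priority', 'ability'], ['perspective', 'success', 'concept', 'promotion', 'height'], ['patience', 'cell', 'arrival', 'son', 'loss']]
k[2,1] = 'temperature'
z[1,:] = ['music', 'mood', 'city', 'priority', 'ability']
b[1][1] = 'mood'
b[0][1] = 'setting'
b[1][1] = 'mood'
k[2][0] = 'promotion'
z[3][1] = 'cell'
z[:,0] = ['variety', 'music', 'perspective', 'patience']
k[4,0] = 'childhood'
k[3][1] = 'cousin'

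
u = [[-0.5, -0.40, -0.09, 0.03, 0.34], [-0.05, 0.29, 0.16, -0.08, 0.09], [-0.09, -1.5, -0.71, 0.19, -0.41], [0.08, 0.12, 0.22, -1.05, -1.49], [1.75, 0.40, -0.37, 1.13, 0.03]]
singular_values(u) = [2.33, 1.84, 1.69, 0.0, 0.0]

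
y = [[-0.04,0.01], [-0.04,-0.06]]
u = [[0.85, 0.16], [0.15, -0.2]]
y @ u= [[-0.03,  -0.01],[-0.04,  0.01]]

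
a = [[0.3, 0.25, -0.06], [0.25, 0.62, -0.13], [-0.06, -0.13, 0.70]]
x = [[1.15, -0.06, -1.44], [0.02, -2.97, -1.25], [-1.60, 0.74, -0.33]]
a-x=[[-0.85, 0.31, 1.38], [0.23, 3.59, 1.12], [1.54, -0.87, 1.03]]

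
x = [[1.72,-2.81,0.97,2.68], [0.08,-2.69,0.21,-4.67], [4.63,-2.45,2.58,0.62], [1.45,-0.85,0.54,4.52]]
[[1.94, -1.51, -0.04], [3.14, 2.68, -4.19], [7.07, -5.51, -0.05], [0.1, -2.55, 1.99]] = x @[[1.41,  -0.88,  -0.19], [-0.27,  -0.64,  0.7], [0.07,  -1.1,  0.86], [-0.49,  -0.27,  0.53]]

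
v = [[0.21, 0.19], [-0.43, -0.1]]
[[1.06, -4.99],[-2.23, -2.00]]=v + [[0.85,-5.18], [-1.8,-1.9]]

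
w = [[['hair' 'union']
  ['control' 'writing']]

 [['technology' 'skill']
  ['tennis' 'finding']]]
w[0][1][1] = 'writing'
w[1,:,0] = ['technology', 'tennis']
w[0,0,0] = 'hair'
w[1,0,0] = 'technology'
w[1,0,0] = 'technology'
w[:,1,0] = ['control', 'tennis']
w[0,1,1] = 'writing'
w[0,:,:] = [['hair', 'union'], ['control', 'writing']]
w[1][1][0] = 'tennis'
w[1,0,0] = 'technology'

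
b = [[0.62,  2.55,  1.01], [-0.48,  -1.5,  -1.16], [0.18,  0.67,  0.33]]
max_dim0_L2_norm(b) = 3.03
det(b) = -0.01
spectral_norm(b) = 3.48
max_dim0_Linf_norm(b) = 2.55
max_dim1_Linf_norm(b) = 2.55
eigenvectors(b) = [[(0.86+0j),0.86-0.00j,-0.97+0.00j], [(-0.38+0.26j),(-0.38-0.26j),(0.16+0j)], [(0.21-0.03j),(0.21+0.03j),(0.19+0j)]]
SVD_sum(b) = [[0.65,2.43,1.23],[-0.44,-1.67,-0.84],[0.18,0.67,0.34]] + [[-0.03, 0.12, -0.22], [-0.04, 0.17, -0.32], [-0.00, 0.0, -0.01]] + [[-0.00, 0.0, 0.00], [0.0, -0.00, -0.0], [0.0, -0.0, -0.0]]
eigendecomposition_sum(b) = [[0.31+0.34j,1.27+0.61j,(0.49+1.2j)],[(-0.24-0.06j),(-0.75+0.11j),-0.58-0.39j],[0.09+0.07j,(0.34+0.1j),(0.17+0.27j)]] + [[0.31-0.34j,(1.27-0.61j),(0.49-1.2j)],  [-0.24+0.06j,(-0.75-0.11j),-0.58+0.39j],  [(0.09-0.07j),(0.34-0.1j),(0.17-0.27j)]] + [[(-0-0j), 0.00-0.00j, (0.02+0j)],[0.00+0.00j, (-0+0j), -0.00-0.00j],[0j, -0.00+0.00j, -0.00-0.00j]]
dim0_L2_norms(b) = [0.8, 3.03, 1.57]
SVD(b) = [[-0.8, -0.56, -0.19],  [0.55, -0.83, 0.11],  [-0.22, -0.01, 0.98]] @ diag([3.482880747873532, 0.43900789864624007, 0.0037095846288664703]) @ [[-0.23,  -0.87,  -0.44], [0.1,  -0.47,  0.88], [0.97,  -0.16,  -0.2]]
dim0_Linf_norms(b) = [0.62, 2.55, 1.16]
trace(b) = -0.55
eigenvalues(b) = [(-0.27+0.72j), (-0.27-0.72j), (-0.01+0j)]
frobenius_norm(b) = 3.51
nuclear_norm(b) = 3.93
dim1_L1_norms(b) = [4.18, 3.14, 1.18]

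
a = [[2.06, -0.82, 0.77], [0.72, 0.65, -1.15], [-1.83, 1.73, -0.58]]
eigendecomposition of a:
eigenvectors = [[(0.66+0j), -0.31+0.03j, -0.31-0.03j],[(0.75+0j), (0.09+0.65j), 0.09-0.65j],[(0.06+0j), 0.69+0.00j, 0.69-0.00j]]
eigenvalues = [(1.19+0j), (0.47+1.55j), (0.47-1.55j)]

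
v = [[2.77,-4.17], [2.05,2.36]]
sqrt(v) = [[1.85, -1.16], [0.57, 1.74]]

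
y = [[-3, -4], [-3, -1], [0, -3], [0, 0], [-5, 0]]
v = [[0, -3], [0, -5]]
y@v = [[0, 29], [0, 14], [0, 15], [0, 0], [0, 15]]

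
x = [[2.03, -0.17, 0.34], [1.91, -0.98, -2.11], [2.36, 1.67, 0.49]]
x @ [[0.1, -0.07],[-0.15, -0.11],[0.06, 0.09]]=[[0.25, -0.09], [0.21, -0.22], [0.01, -0.30]]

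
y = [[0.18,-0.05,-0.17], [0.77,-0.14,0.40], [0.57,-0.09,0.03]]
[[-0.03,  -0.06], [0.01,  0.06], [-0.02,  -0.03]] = y @ [[-0.04,-0.06], [0.03,0.03], [0.10,0.27]]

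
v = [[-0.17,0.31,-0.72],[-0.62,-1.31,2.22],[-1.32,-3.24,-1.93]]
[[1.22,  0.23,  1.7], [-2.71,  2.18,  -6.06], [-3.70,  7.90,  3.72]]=v @ [[-1.55, -2.11, 0.69], [2.04, -1.34, 0.06], [-0.45, -0.4, -2.50]]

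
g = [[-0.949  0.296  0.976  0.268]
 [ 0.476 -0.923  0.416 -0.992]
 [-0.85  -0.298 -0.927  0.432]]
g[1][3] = -0.992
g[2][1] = -0.298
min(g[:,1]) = -0.923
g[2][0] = -0.85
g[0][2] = 0.976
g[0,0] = -0.949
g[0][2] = 0.976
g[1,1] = -0.923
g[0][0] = -0.949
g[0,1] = 0.296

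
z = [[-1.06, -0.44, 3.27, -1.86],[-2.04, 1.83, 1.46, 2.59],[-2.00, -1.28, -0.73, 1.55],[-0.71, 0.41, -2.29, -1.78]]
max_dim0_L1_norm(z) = 7.78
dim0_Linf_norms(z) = [2.04, 1.83, 3.27, 2.59]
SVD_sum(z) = [[-0.72, 0.28, 1.10, 0.88], [-1.64, 0.64, 2.5, 2.01], [-0.46, 0.18, 0.70, 0.56], [0.96, -0.38, -1.47, -1.18]] + [[0.62, -0.37, 2.38, -2.33], [-0.24, 0.15, -0.92, 0.91], [-0.32, 0.2, -1.25, 1.23], [-0.10, 0.06, -0.39, 0.38]] + [[-0.95, -0.38, -0.20, -0.40], [0.07, 0.03, 0.01, 0.03], [-1.46, -0.58, -0.31, -0.61], [-1.29, -0.51, -0.28, -0.54]] + [[-0.01, 0.03, -0.00, -0.01], [-0.23, 1.02, -0.13, -0.35], [0.24, -1.08, 0.13, 0.37], [-0.28, 1.24, -0.15, -0.43]]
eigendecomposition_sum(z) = [[-0.18+0.97j, (0.11+0.46j), 1.62+0.08j, 0.07-0.85j], [-0.63+0.61j, -0.16+0.39j, (1.13+0.9j), 0.49-0.58j], [-1.01-0.38j, (-0.52+0.03j), (-0.4+1.73j), 0.91+0.24j], [(0.25-0.55j), 0.01-0.29j, -0.95-0.29j, (-0.17+0.49j)]] + [[-0.18-0.97j, (0.11-0.46j), 1.62-0.08j, (0.07+0.85j)], [(-0.63-0.61j), (-0.16-0.39j), 1.13-0.90j, (0.49+0.58j)], [-1.01+0.38j, (-0.52-0.03j), -0.40-1.73j, 0.91-0.24j], [0.25+0.55j, (0.01+0.29j), -0.95+0.29j, (-0.17-0.49j)]] + [[(-0.99-0j),-0.01+0.00j,(-0.22-0j),(-1.61+0j)], [(0.17+0j),-0j,(0.04+0j),(0.28-0j)], [(-0.07-0j),-0.00+0.00j,-0.02-0.00j,(-0.12+0j)], [-1.04-0.00j,-0.01+0.00j,-0.23-0.00j,-1.69+0.00j]] + [[(0.28+0j), (-0.65-0j), 0.25+0.00j, -0.40-0.00j], [(-0.95-0j), (2.15+0j), (-0.85-0j), (1.32+0j)], [(0.1+0j), -0.23-0.00j, 0.09+0.00j, -0.14-0.00j], [(-0.18-0j), 0.41+0.00j, -0.16-0.00j, (0.25+0j)]]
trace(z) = -1.74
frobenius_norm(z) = 7.03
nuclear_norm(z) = 13.42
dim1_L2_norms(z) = [3.93, 4.04, 2.93, 3.01]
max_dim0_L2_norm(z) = 4.31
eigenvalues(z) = [(-0.91+3.59j), (-0.91-3.59j), (-2.69+0j), (2.78+0j)]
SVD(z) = [[-0.35, -0.83, 0.44, 0.02], [-0.79, 0.32, -0.03, 0.53], [-0.22, 0.44, 0.67, -0.56], [0.46, 0.13, 0.6, 0.64]] @ diag([4.651224994124936, 4.11135277451104, 2.5509919619430694, 2.1056410965902317]) @ [[0.45, -0.17, -0.68, -0.55], [-0.18, 0.11, -0.70, 0.68], [-0.85, -0.34, -0.18, -0.36], [-0.21, 0.92, -0.11, -0.32]]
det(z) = -102.72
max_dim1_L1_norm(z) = 7.92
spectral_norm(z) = 4.65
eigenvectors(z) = [[(-0.1-0.54j), (-0.1+0.54j), -0.68+0.00j, -0.28+0.00j], [(0.21-0.44j), (0.21+0.44j), (0.12+0j), (0.94+0j)], [0.60+0.00j, (0.6-0j), -0.05+0.00j, (-0.1+0j)], [-0.02+0.33j, (-0.02-0.33j), (-0.72+0j), (0.18+0j)]]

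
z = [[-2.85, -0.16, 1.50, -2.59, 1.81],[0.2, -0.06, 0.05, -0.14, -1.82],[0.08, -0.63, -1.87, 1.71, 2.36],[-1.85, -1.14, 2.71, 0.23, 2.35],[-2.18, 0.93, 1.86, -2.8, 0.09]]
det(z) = 17.633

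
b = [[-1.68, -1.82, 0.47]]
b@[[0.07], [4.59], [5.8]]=[[-5.75]]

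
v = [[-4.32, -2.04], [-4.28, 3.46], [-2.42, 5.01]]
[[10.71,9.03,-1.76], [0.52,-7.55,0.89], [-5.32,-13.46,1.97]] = v @ [[-1.61, -0.67, 0.18], [-1.84, -3.01, 0.48]]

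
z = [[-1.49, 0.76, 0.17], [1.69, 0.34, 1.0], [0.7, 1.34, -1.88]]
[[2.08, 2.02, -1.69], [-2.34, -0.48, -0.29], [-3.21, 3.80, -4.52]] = z @[[-1.64, -0.34, -0.05], [-0.63, 2.13, -2.46], [0.65, -0.63, 0.63]]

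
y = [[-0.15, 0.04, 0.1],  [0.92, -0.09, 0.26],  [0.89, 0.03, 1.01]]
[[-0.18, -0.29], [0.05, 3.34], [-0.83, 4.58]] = y @ [[-0.06, 3.29], [-3.13, 1.18], [-0.68, 1.60]]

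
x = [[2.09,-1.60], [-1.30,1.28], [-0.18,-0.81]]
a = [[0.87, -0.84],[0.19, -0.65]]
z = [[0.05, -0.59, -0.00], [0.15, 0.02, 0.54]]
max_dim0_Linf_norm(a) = 0.87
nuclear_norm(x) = 3.98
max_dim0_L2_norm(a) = 1.06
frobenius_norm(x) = 3.31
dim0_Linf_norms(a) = [0.87, 0.84]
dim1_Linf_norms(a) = [0.87, 0.65]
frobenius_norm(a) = 1.39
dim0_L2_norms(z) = [0.16, 0.59, 0.54]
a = z @ x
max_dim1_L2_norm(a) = 1.21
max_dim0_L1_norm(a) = 1.49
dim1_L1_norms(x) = [3.69, 2.58, 0.99]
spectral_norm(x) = 3.22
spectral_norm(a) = 1.35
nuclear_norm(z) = 1.15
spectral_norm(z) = 0.59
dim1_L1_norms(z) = [0.64, 0.71]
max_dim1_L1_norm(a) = 1.71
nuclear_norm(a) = 1.65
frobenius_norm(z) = 0.82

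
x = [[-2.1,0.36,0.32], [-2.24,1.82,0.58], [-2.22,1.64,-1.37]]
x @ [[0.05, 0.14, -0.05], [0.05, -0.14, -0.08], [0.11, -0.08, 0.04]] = [[-0.05, -0.37, 0.09],[0.04, -0.61, -0.01],[-0.18, -0.43, -0.07]]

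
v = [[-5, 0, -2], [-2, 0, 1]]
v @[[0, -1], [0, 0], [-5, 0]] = [[10, 5], [-5, 2]]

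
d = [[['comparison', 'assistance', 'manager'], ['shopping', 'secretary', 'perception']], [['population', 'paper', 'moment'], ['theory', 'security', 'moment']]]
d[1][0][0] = 'population'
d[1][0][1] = 'paper'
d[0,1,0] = 'shopping'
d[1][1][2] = 'moment'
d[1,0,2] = 'moment'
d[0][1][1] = 'secretary'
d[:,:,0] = [['comparison', 'shopping'], ['population', 'theory']]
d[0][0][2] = 'manager'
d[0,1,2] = 'perception'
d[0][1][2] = 'perception'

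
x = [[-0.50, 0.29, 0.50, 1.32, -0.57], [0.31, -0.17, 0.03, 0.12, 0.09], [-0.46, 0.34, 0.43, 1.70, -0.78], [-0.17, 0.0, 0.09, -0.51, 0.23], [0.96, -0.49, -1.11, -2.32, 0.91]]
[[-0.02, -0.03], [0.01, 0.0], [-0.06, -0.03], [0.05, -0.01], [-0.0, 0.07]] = x @ [[-0.08, 0.04], [-0.11, -0.0], [0.08, -0.01], [0.02, -0.04], [0.17, -0.08]]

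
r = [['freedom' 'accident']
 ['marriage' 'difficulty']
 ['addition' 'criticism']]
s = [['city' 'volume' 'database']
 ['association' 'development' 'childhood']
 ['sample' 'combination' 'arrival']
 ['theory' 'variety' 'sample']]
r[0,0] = 'freedom'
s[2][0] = 'sample'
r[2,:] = ['addition', 'criticism']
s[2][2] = 'arrival'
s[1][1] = 'development'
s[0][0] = 'city'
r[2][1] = 'criticism'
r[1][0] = 'marriage'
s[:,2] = ['database', 'childhood', 'arrival', 'sample']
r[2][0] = 'addition'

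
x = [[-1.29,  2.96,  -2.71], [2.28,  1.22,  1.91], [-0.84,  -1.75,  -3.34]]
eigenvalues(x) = [(2.74+0j), (-3.07+0.59j), (-3.07-0.59j)]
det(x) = 26.77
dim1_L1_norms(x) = [6.96, 5.41, 5.93]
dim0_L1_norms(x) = [4.41, 5.93, 7.96]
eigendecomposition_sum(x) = [[(1.01+0j),(1.82+0j),(0.12+0j)], [0.98+0.00j,1.78+0.00j,0.12+0.00j], [(-0.42-0j),-0.76-0.00j,-0.05-0.00j]] + [[(-1.15-0.74j), 0.57-2.58j, -1.42-7.78j], [(0.65+0.4j), (-0.28+1.44j), 0.89+4.30j], [(-0.21+0.19j), (-0.49-0.25j), -1.64-0.11j]] + [[(-1.15+0.74j), (0.57+2.58j), -1.42+7.78j], [0.65-0.40j, (-0.28-1.44j), (0.89-4.3j)], [-0.21-0.19j, (-0.49+0.25j), -1.64+0.11j]]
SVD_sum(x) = [[-1.37, -0.07, -2.59], [1.3, 0.06, 2.46], [-1.58, -0.08, -2.99]] + [[0.04, 3.03, -0.1],[0.02, 1.18, -0.04],[-0.02, -1.65, 0.06]] + [[0.04, -0.00, -0.02],[0.97, -0.03, -0.51],[0.76, -0.02, -0.4]]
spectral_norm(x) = 5.27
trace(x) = -3.41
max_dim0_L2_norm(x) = 4.71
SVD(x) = [[-0.56,  -0.83,  0.03],  [0.53,  -0.32,  0.78],  [-0.64,  0.45,  0.62]] @ diag([5.270392019111014, 3.6487168329835407, 1.392204524340261]) @ [[0.47, 0.02, 0.88], [-0.01, -1.0, 0.03], [0.88, -0.03, -0.47]]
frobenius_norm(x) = 6.56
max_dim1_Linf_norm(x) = 3.34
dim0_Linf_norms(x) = [2.28, 2.96, 3.34]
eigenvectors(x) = [[0.69+0.00j, 0.86+0.00j, (0.86-0j)], [(0.67+0j), -0.48+0.01j, -0.48-0.01j], [(-0.29+0j), 0.04-0.17j, (0.04+0.17j)]]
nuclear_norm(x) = 10.31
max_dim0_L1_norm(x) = 7.96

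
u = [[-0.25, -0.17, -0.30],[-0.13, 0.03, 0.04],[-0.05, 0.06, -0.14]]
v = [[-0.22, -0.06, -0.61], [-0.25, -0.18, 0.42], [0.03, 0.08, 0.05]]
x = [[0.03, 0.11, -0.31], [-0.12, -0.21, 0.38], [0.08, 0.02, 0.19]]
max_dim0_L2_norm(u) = 0.33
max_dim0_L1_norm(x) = 0.88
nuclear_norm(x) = 0.73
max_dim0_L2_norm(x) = 0.53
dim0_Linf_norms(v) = [0.25, 0.18, 0.61]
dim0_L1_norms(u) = [0.43, 0.26, 0.48]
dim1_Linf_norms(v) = [0.61, 0.42, 0.08]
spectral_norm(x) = 0.57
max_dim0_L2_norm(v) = 0.74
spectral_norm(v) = 0.74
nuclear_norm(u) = 0.69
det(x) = -0.00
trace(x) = 0.01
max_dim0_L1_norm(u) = 0.48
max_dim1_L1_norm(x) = 0.71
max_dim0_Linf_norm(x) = 0.38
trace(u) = -0.36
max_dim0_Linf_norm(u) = 0.3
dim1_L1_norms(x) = [0.45, 0.71, 0.29]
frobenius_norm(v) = 0.84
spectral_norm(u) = 0.44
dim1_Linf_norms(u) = [0.3, 0.13, 0.14]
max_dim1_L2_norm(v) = 0.65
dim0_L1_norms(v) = [0.5, 0.32, 1.08]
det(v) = 0.02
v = x + u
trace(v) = -0.35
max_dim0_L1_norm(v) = 1.08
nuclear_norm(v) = 1.19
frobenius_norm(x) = 0.60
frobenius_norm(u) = 0.48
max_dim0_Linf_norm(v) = 0.61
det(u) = 0.01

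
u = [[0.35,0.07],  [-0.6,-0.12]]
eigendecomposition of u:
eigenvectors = [[0.5, -0.20], [-0.86, 0.98]]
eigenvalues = [0.23, 0.0]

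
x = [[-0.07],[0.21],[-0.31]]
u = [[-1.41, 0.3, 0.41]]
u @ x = [[0.03]]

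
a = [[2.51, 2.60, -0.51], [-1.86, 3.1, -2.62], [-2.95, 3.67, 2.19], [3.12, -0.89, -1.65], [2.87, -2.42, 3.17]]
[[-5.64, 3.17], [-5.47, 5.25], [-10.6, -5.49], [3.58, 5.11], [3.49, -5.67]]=a @ [[0.06, 0.58], [-2.38, 0.24], [-0.77, -2.13]]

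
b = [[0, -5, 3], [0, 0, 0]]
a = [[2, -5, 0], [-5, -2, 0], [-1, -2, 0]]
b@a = [[22, 4, 0], [0, 0, 0]]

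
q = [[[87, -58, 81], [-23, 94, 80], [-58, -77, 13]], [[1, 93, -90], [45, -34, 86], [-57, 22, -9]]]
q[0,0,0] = 87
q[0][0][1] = -58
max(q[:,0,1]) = 93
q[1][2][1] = 22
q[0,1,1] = 94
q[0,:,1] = [-58, 94, -77]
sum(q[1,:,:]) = 57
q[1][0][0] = 1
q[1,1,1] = -34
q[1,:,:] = [[1, 93, -90], [45, -34, 86], [-57, 22, -9]]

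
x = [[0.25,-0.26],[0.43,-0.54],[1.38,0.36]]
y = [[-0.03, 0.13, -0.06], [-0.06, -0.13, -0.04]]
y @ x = [[-0.03, -0.08], [-0.13, 0.07]]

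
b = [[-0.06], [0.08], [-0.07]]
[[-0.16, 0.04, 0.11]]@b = [[0.01]]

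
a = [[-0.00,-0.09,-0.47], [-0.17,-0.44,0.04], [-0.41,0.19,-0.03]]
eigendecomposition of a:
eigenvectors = [[0.72+0.00j, (-0.06+0.47j), -0.06-0.47j], [-0.17+0.00j, -0.72+0.00j, -0.72-0.00j], [(-0.67+0j), 0.16+0.48j, 0.16-0.48j]]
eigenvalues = [(0.46+0j), (-0.46+0.09j), (-0.46-0.09j)]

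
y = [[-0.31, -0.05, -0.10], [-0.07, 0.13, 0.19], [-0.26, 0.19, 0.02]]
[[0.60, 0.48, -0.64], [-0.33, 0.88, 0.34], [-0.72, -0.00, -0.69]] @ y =[[-0.05, -0.09, 0.02], [-0.05, 0.2, 0.21], [0.4, -0.1, 0.06]]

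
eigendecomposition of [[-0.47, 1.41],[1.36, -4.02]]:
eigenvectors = [[0.95, -0.33], [0.32, 0.94]]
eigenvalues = [0.01, -4.5]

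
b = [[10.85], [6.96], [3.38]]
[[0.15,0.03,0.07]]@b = [[2.07]]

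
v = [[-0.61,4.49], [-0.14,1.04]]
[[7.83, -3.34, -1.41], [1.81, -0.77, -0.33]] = v@ [[0.56, 0.17, -1.51], [1.82, -0.72, -0.52]]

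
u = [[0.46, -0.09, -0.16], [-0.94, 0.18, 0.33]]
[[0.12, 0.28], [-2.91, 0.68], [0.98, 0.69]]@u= [[-0.21, 0.04, 0.07], [-1.98, 0.38, 0.69], [-0.20, 0.04, 0.07]]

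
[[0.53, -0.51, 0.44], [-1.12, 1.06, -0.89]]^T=[[0.53, -1.12], [-0.51, 1.06], [0.44, -0.89]]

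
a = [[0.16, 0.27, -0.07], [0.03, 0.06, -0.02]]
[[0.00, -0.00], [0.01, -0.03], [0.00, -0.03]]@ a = [[0.00, 0.0, 0.00], [0.0, 0.00, -0.00], [-0.0, -0.0, 0.00]]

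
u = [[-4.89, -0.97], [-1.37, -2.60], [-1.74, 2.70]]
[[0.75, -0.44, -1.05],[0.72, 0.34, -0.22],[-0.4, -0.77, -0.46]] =u@ [[-0.11, 0.13, 0.22],[-0.22, -0.20, -0.03]]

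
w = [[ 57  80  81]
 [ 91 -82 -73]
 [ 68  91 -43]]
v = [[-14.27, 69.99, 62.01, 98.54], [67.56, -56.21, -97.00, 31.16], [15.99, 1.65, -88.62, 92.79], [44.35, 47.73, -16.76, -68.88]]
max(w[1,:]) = 91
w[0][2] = 81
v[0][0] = -14.27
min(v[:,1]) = -56.21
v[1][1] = -56.21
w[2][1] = 91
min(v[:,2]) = -97.0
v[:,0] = [-14.27, 67.56, 15.99, 44.35]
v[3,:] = [44.35, 47.73, -16.76, -68.88]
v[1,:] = [67.56, -56.21, -97.0, 31.16]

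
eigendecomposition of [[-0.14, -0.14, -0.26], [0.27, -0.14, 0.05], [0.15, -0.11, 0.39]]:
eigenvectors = [[-0.04-0.65j, -0.04+0.65j, -0.44+0.00j], [(-0.72+0j), -0.72-0.00j, -0.16+0.00j], [(-0.2+0.1j), -0.20-0.10j, (0.89+0j)]]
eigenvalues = [(-0.11+0.24j), (-0.11-0.24j), (0.34+0j)]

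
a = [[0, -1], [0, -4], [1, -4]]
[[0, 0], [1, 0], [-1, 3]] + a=[[0, -1], [1, -4], [0, -1]]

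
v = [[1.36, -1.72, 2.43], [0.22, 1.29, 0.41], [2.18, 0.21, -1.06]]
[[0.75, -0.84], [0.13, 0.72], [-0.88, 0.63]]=v@[[-0.20, 0.2], [0.00, 0.55], [0.42, -0.07]]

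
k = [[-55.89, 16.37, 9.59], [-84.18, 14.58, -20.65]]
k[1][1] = 14.58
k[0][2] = 9.59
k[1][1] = 14.58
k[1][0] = -84.18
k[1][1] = 14.58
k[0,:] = [-55.89, 16.37, 9.59]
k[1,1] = 14.58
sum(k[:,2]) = -11.059999999999999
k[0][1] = 16.37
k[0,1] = 16.37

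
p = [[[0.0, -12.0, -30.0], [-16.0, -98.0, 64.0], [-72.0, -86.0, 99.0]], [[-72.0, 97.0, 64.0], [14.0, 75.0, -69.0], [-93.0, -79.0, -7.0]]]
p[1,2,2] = -7.0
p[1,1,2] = -69.0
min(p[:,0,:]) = -72.0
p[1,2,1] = -79.0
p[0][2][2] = 99.0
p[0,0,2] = -30.0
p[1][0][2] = 64.0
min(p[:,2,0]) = -93.0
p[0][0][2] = -30.0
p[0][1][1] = -98.0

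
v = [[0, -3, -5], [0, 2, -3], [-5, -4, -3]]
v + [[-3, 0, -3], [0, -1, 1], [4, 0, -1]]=[[-3, -3, -8], [0, 1, -2], [-1, -4, -4]]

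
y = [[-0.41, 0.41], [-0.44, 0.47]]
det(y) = -0.01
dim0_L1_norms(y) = [0.85, 0.88]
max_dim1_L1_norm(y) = 0.91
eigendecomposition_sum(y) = [[-0.20,  0.15], [-0.16,  0.12]] + [[-0.21,  0.26], [-0.28,  0.35]]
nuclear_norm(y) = 0.88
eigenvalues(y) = [-0.08, 0.14]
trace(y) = 0.06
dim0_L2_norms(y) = [0.6, 0.62]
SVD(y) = [[-0.67, -0.74], [-0.74, 0.67]] @ diag([0.866313115429054, 0.014198099718146607]) @ [[0.69, -0.72], [0.72, 0.69]]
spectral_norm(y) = 0.87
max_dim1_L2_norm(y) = 0.64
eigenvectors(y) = [[-0.78, -0.59], [-0.62, -0.8]]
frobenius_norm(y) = 0.87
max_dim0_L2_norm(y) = 0.62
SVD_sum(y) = [[-0.40, 0.42], [-0.45, 0.46]] + [[-0.01, -0.01], [0.01, 0.01]]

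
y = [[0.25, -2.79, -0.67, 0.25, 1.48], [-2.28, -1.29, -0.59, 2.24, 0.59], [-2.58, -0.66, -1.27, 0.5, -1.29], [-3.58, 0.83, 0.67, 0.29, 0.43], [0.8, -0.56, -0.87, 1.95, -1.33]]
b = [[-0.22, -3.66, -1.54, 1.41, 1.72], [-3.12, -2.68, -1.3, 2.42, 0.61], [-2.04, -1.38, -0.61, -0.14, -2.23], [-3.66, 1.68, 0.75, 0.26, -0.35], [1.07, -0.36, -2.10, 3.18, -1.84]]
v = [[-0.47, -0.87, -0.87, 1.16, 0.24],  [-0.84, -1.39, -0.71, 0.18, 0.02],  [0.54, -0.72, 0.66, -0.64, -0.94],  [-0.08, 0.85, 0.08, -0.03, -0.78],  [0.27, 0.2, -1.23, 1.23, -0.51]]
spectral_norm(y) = 5.28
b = y + v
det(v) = 1.74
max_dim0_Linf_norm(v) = 1.39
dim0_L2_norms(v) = [1.14, 1.99, 1.79, 1.82, 1.35]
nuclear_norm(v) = 7.08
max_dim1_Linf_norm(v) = 1.39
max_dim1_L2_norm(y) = 3.77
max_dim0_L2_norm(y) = 5.04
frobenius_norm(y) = 7.43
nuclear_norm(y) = 14.07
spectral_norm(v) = 2.71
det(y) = 18.50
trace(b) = -5.09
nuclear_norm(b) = 18.38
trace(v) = -1.74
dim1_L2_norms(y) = [3.25, 3.55, 3.26, 3.77, 2.7]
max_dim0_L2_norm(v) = 1.99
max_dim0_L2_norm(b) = 5.34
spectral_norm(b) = 6.76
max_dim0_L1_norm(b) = 10.11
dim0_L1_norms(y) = [9.49, 6.13, 4.07, 5.23, 5.12]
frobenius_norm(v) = 3.69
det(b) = -52.30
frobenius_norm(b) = 9.65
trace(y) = -3.35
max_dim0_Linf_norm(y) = 3.58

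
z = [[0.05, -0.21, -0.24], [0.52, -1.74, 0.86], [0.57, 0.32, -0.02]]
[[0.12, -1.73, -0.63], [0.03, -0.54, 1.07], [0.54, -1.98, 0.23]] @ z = [[-1.25, 2.78, -1.50],[0.33, 1.28, -0.49],[-0.87, 3.41, -1.84]]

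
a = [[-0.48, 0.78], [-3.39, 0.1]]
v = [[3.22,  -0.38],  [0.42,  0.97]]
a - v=[[-3.70, 1.16],[-3.81, -0.87]]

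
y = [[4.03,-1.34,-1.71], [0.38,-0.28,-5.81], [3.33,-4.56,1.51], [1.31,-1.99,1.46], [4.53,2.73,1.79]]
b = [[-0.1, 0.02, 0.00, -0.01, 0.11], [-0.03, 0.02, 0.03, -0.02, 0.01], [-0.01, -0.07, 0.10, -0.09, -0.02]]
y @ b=[[-0.35, 0.17, -0.21, 0.14, 0.46],  [0.03, 0.41, -0.59, 0.52, 0.16],  [-0.21, -0.13, 0.01, -0.08, 0.29],  [-0.09, -0.12, 0.09, -0.10, 0.1],  [-0.55, 0.02, 0.26, -0.26, 0.49]]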